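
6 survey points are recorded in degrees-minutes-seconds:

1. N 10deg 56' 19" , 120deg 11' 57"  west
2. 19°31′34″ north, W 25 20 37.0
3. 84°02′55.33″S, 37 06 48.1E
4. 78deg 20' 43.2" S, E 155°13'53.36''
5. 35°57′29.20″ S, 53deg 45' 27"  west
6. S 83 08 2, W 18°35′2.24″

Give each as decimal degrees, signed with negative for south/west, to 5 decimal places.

Point 1:
  Latitude: 10 + 56/60 + 19/3600 = 10.938611
  N → positive
  λ: 11′ + 57″ = 11.95000′; 120 + 11.95000/60 = 120.199167
  W → negative
Point 2:
  φ: 19 + 31/60 + 34/3600 = 19.526111
  N → positive
  Lon: 25° + 20/60 + 37/3600 = 25 + 0.333333 + 0.010278 = 25.343611
  hemisphere W, so the sign is −
Point 3:
  Latitude: 84° + 2/60 + 55.33/3600 = 84 + 0.033333 + 0.015369 = 84.048703
  S ⇒ negate
  λ: 37° + 6/60 + 48.1/3600 = 37 + 0.100000 + 0.013361 = 37.113361
  E → positive
Point 4:
  Latitude: 78° + 20/60 + 43.2/3600 = 78 + 0.333333 + 0.012000 = 78.345333
  hemisphere S, so the sign is −
  Lon: 155 + 13/60 + 53.36/3600 = 155.231489
  E ⇒ keep positive
Point 5:
  Latitude: 35° + 57/60 + 29.2/3600 = 35 + 0.950000 + 0.008111 = 35.958111
  hemisphere S, so the sign is −
  Longitude: 45′ + 27″ = 45.45000′; 53 + 45.45000/60 = 53.757500
  hemisphere W, so the sign is −
Point 6:
  Lat: 83 + 8/60 + 2/3600 = 83.133889
  hemisphere S, so the sign is −
  λ: 18 + 35/60 + 2.24/3600 = 18.583956
  W → negative

1. 10.93861, -120.19917
2. 19.52611, -25.34361
3. -84.04870, 37.11336
4. -78.34533, 155.23149
5. -35.95811, -53.75750
6. -83.13389, -18.58396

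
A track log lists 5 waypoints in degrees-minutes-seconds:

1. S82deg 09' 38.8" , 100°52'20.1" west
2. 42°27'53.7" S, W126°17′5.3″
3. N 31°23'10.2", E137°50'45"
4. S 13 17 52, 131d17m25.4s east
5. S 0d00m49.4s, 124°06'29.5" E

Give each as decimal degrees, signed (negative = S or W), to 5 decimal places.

Point 1:
  Latitude: 82° + 9/60 + 38.8/3600 = 82 + 0.150000 + 0.010778 = 82.160778
  S → negative
  Longitude: 100 + 52/60 + 20.1/3600 = 100.872250
  hemisphere W, so the sign is −
Point 2:
  Lat: 42° + 27/60 + 53.7/3600 = 42 + 0.450000 + 0.014917 = 42.464917
  S → negative
  Lon: 126 + 17/60 + 5.3/3600 = 126.284806
  hemisphere W, so the sign is −
Point 3:
  Lat: 31° + 23/60 + 10.2/3600 = 31 + 0.383333 + 0.002833 = 31.386167
  N → positive
  λ: 137 + 50/60 + 45/3600 = 137.845833
  E ⇒ keep positive
Point 4:
  Lat: 13 + 17/60 + 52/3600 = 13.297778
  S ⇒ negate
  λ: 131° + 17/60 + 25.4/3600 = 131 + 0.283333 + 0.007056 = 131.290389
  E ⇒ keep positive
Point 5:
  Latitude: 0 + 0/60 + 49.4/3600 = 0.013722
  S → negative
  λ: 6′ + 29.5″ = 6.49167′; 124 + 6.49167/60 = 124.108194
  E → positive

1. -82.16078, -100.87225
2. -42.46492, -126.28481
3. 31.38617, 137.84583
4. -13.29778, 131.29039
5. -0.01372, 124.10819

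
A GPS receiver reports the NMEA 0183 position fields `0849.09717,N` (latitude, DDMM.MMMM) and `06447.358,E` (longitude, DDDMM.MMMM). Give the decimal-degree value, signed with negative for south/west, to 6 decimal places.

Lat: split at 2 digits → 08° and 49.09717′; 8 + 49.09717/60 = 8.8182862
N → positive
λ: split at 3 digits → 064° and 47.358′; 64 + 47.358/60 = 64.7893000
E ⇒ keep positive

8.818286, 64.789300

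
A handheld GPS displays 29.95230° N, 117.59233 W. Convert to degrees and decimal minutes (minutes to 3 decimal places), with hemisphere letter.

29° 57.138′ N, 117° 35.540′ W

φ: fractional part 0.952300 → 57.13800 minutes
λ: fractional part 0.592330 → 35.53980 minutes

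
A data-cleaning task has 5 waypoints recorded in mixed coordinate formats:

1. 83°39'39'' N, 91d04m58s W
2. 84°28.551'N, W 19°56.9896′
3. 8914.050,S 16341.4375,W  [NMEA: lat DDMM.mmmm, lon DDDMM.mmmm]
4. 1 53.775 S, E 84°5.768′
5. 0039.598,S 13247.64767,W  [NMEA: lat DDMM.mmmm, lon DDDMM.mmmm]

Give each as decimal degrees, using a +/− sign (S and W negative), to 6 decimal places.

Point 1:
  Latitude: 39′ + 39″ = 39.65000′; 83 + 39.65000/60 = 83.6608333
  N → positive
  Longitude: 91° + 4/60 + 58/3600 = 91 + 0.066667 + 0.016111 = 91.0827778
  W ⇒ negate
Point 2:
  Latitude: 84 + 28.551/60 = 84.4758500
  N → positive
  Longitude: 19 + 56.9896/60 = 19.9498267
  W ⇒ negate
Point 3:
  φ: degrees = first 2 digits = 89, minutes = 14.05; 89 + 14.05/60 = 89.2341667
  S → negative
  Longitude: degrees = first 3 digits = 163, minutes = 41.4375; 163 + 41.4375/60 = 163.6906250
  hemisphere W, so the sign is −
Point 4:
  Lat: 53.775′ = 0.896250°; total 1.8962500
  S ⇒ negate
  Lon: 5.768′ = 0.096133°; total 84.0961333
  E ⇒ keep positive
Point 5:
  Lat: split at 2 digits → 00° and 39.598′; 0 + 39.598/60 = 0.6599667
  S ⇒ negate
  Longitude: degrees = first 3 digits = 132, minutes = 47.64767; 132 + 47.64767/60 = 132.7941278
  W ⇒ negate

1. 83.660833, -91.082778
2. 84.475850, -19.949827
3. -89.234167, -163.690625
4. -1.896250, 84.096133
5. -0.659967, -132.794128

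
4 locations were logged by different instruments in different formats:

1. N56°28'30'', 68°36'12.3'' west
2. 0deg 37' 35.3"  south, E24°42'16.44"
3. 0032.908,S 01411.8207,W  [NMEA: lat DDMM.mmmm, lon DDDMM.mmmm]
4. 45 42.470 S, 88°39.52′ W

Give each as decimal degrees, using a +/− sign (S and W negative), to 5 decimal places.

1. 56.47500, -68.60342
2. -0.62647, 24.70457
3. -0.54847, -14.19701
4. -45.70783, -88.65867

Point 1:
  Latitude: 28′ + 30″ = 28.50000′; 56 + 28.50000/60 = 56.475000
  N ⇒ keep positive
  Lon: 68° + 36/60 + 12.3/3600 = 68 + 0.600000 + 0.003417 = 68.603417
  W → negative
Point 2:
  Latitude: 37′ + 35.3″ = 37.58833′; 0 + 37.58833/60 = 0.626472
  S ⇒ negate
  Longitude: 42′ + 16.44″ = 42.27400′; 24 + 42.27400/60 = 24.704567
  E → positive
Point 3:
  Latitude: split at 2 digits → 00° and 32.908′; 0 + 32.908/60 = 0.548467
  hemisphere S, so the sign is −
  λ: split at 3 digits → 014° and 11.8207′; 14 + 11.8207/60 = 14.197012
  hemisphere W, so the sign is −
Point 4:
  Lat: 42.47′ = 0.707833°; total 45.707833
  S → negative
  λ: 39.52′ = 0.658667°; total 88.658667
  W → negative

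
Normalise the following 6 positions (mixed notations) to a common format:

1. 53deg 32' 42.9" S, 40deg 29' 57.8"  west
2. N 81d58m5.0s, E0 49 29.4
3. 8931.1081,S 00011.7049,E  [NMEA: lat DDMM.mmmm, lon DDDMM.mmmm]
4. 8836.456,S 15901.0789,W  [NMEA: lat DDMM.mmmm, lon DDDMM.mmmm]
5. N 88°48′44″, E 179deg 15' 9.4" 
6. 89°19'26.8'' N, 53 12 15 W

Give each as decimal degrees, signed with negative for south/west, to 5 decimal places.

Point 1:
  φ: 53° + 32/60 + 42.9/3600 = 53 + 0.533333 + 0.011917 = 53.545250
  S → negative
  λ: 29′ + 57.8″ = 29.96333′; 40 + 29.96333/60 = 40.499389
  W ⇒ negate
Point 2:
  Lat: 81° + 58/60 + 5/3600 = 81 + 0.966667 + 0.001389 = 81.968056
  N → positive
  Longitude: 0 + 49/60 + 29.4/3600 = 0.824833
  E → positive
Point 3:
  Lat: degrees = first 2 digits = 89, minutes = 31.1081; 89 + 31.1081/60 = 89.518468
  S ⇒ negate
  Lon: degrees = first 3 digits = 0, minutes = 11.7049; 0 + 11.7049/60 = 0.195082
  E → positive
Point 4:
  φ: degrees = first 2 digits = 88, minutes = 36.456; 88 + 36.456/60 = 88.607600
  S ⇒ negate
  Longitude: degrees = first 3 digits = 159, minutes = 1.0789; 159 + 1.0789/60 = 159.017982
  W → negative
Point 5:
  Lat: 48′ + 44″ = 48.73333′; 88 + 48.73333/60 = 88.812222
  N ⇒ keep positive
  λ: 15′ + 9.4″ = 15.15667′; 179 + 15.15667/60 = 179.252611
  E ⇒ keep positive
Point 6:
  φ: 89 + 19/60 + 26.8/3600 = 89.324111
  N → positive
  Lon: 53° + 12/60 + 15/3600 = 53 + 0.200000 + 0.004167 = 53.204167
  W ⇒ negate

1. -53.54525, -40.49939
2. 81.96806, 0.82483
3. -89.51847, 0.19508
4. -88.60760, -159.01798
5. 88.81222, 179.25261
6. 89.32411, -53.20417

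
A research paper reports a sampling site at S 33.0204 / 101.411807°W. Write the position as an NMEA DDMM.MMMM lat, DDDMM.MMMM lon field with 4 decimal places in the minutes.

Lat: fractional part 0.020400 → 1.224000 minutes
Lon: fractional part 0.411807 → 24.708420 minutes

3301.2240,S / 10124.7084,W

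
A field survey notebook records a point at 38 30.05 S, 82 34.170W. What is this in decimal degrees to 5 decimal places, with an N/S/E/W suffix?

38.50083° S, 82.56950° W

Latitude: 38 + 30.05/60 = 38.500833
Longitude: 34.17′ = 0.569500°; total 82.569500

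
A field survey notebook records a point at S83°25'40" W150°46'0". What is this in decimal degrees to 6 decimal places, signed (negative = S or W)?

-83.427778, -150.766667

Latitude: 25′ + 40″ = 25.66667′; 83 + 25.66667/60 = 83.4277778
S ⇒ negate
Lon: 150° + 46/60 + 0/3600 = 150 + 0.766667 + 0.000000 = 150.7666667
W → negative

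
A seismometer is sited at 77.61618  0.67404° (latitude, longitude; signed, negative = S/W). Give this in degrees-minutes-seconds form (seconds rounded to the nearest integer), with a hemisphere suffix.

77°36′58″ N, 0°40′27″ E

Lat: whole degrees 77; 36.97080′ → 36′ and 58.25″
Longitude: 0.674040° → 40.44240′; 0.44240 × 60 = 26.54″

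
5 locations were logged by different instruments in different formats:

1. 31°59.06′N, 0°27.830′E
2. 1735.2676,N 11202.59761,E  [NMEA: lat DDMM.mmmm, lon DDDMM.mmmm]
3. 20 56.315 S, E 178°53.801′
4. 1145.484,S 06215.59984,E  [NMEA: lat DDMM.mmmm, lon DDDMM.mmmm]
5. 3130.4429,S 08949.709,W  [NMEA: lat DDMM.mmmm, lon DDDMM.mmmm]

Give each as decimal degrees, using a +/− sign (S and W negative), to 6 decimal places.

1. 31.984333, 0.463833
2. 17.587793, 112.043294
3. -20.938583, 178.896683
4. -11.758067, 62.259997
5. -31.507382, -89.828483

Point 1:
  Latitude: 59.06′ = 0.984333°; total 31.9843333
  N ⇒ keep positive
  λ: 0 + 27.83/60 = 0.4638333
  E → positive
Point 2:
  φ: degrees = first 2 digits = 17, minutes = 35.2676; 17 + 35.2676/60 = 17.5877933
  N ⇒ keep positive
  Longitude: split at 3 digits → 112° and 2.59761′; 112 + 2.59761/60 = 112.0432935
  E → positive
Point 3:
  Lat: 56.315′ = 0.938583°; total 20.9385833
  hemisphere S, so the sign is −
  λ: 53.801′ = 0.896683°; total 178.8966833
  E → positive
Point 4:
  Lat: split at 2 digits → 11° and 45.484′; 11 + 45.484/60 = 11.7580667
  S ⇒ negate
  Lon: degrees = first 3 digits = 62, minutes = 15.59984; 62 + 15.59984/60 = 62.2599973
  E → positive
Point 5:
  Latitude: degrees = first 2 digits = 31, minutes = 30.4429; 31 + 30.4429/60 = 31.5073817
  S ⇒ negate
  Lon: split at 3 digits → 089° and 49.709′; 89 + 49.709/60 = 89.8284833
  hemisphere W, so the sign is −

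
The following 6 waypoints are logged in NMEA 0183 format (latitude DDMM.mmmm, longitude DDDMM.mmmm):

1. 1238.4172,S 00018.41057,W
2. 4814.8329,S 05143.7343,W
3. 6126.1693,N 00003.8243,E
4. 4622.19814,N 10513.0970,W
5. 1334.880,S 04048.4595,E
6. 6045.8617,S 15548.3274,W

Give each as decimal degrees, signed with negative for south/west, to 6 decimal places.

Point 1:
  Latitude: degrees = first 2 digits = 12, minutes = 38.4172; 12 + 38.4172/60 = 12.6402867
  S ⇒ negate
  λ: degrees = first 3 digits = 0, minutes = 18.41057; 0 + 18.41057/60 = 0.3068428
  hemisphere W, so the sign is −
Point 2:
  Lat: degrees = first 2 digits = 48, minutes = 14.8329; 48 + 14.8329/60 = 48.2472150
  hemisphere S, so the sign is −
  Lon: degrees = first 3 digits = 51, minutes = 43.7343; 51 + 43.7343/60 = 51.7289050
  W ⇒ negate
Point 3:
  φ: degrees = first 2 digits = 61, minutes = 26.1693; 61 + 26.1693/60 = 61.4361550
  N ⇒ keep positive
  Longitude: degrees = first 3 digits = 0, minutes = 3.8243; 0 + 3.8243/60 = 0.0637383
  E → positive
Point 4:
  Lat: split at 2 digits → 46° and 22.19814′; 46 + 22.19814/60 = 46.3699690
  N → positive
  Longitude: split at 3 digits → 105° and 13.097′; 105 + 13.097/60 = 105.2182833
  hemisphere W, so the sign is −
Point 5:
  φ: degrees = first 2 digits = 13, minutes = 34.88; 13 + 34.88/60 = 13.5813333
  hemisphere S, so the sign is −
  Longitude: split at 3 digits → 040° and 48.4595′; 40 + 48.4595/60 = 40.8076583
  E → positive
Point 6:
  φ: degrees = first 2 digits = 60, minutes = 45.8617; 60 + 45.8617/60 = 60.7643617
  hemisphere S, so the sign is −
  Longitude: degrees = first 3 digits = 155, minutes = 48.3274; 155 + 48.3274/60 = 155.8054567
  hemisphere W, so the sign is −

1. -12.640287, -0.306843
2. -48.247215, -51.728905
3. 61.436155, 0.063738
4. 46.369969, -105.218283
5. -13.581333, 40.807658
6. -60.764362, -155.805457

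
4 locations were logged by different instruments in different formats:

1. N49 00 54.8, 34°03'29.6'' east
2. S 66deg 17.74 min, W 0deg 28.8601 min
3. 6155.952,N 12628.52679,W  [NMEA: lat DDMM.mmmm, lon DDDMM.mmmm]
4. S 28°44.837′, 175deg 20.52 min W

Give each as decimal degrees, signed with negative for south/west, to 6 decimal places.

1. 49.015222, 34.058222
2. -66.295667, -0.481002
3. 61.932533, -126.475447
4. -28.747283, -175.342000

Point 1:
  Lat: 49° + 0/60 + 54.8/3600 = 49 + 0.000000 + 0.015222 = 49.0152222
  N → positive
  λ: 3′ + 29.6″ = 3.49333′; 34 + 3.49333/60 = 34.0582222
  E → positive
Point 2:
  Latitude: 66 + 17.74/60 = 66.2956667
  S ⇒ negate
  Longitude: 0 + 28.8601/60 = 0.4810017
  hemisphere W, so the sign is −
Point 3:
  Lat: split at 2 digits → 61° and 55.952′; 61 + 55.952/60 = 61.9325333
  N → positive
  λ: degrees = first 3 digits = 126, minutes = 28.52679; 126 + 28.52679/60 = 126.4754465
  hemisphere W, so the sign is −
Point 4:
  φ: 44.837′ = 0.747283°; total 28.7472833
  S ⇒ negate
  Longitude: 20.52′ = 0.342000°; total 175.3420000
  W ⇒ negate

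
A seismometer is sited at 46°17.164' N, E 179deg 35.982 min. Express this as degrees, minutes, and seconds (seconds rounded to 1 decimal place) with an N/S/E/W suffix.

Latitude: 17.16400′ → 17′ and 0.16400 × 60 = 9.840″
λ: 35.98200′ → 35′ and 0.98200 × 60 = 58.920″

46°17′9.8″ N, 179°35′58.9″ E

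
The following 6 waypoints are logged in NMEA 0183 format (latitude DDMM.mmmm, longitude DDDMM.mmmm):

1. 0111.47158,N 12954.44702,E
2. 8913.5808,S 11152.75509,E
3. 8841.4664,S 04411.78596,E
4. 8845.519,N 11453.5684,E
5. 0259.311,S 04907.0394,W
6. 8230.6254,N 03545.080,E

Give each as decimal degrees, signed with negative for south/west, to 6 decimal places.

Point 1:
  φ: degrees = first 2 digits = 1, minutes = 11.47158; 1 + 11.47158/60 = 1.1911930
  N → positive
  Longitude: degrees = first 3 digits = 129, minutes = 54.44702; 129 + 54.44702/60 = 129.9074503
  E → positive
Point 2:
  φ: degrees = first 2 digits = 89, minutes = 13.5808; 89 + 13.5808/60 = 89.2263467
  S → negative
  λ: split at 3 digits → 111° and 52.75509′; 111 + 52.75509/60 = 111.8792515
  E → positive
Point 3:
  Latitude: split at 2 digits → 88° and 41.4664′; 88 + 41.4664/60 = 88.6911067
  S ⇒ negate
  Longitude: split at 3 digits → 044° and 11.78596′; 44 + 11.78596/60 = 44.1964327
  E → positive
Point 4:
  Lat: degrees = first 2 digits = 88, minutes = 45.519; 88 + 45.519/60 = 88.7586500
  N → positive
  Longitude: split at 3 digits → 114° and 53.5684′; 114 + 53.5684/60 = 114.8928067
  E ⇒ keep positive
Point 5:
  Lat: degrees = first 2 digits = 2, minutes = 59.311; 2 + 59.311/60 = 2.9885167
  S ⇒ negate
  Lon: degrees = first 3 digits = 49, minutes = 7.0394; 49 + 7.0394/60 = 49.1173233
  hemisphere W, so the sign is −
Point 6:
  Lat: degrees = first 2 digits = 82, minutes = 30.6254; 82 + 30.6254/60 = 82.5104233
  N ⇒ keep positive
  λ: split at 3 digits → 035° and 45.08′; 35 + 45.08/60 = 35.7513333
  E → positive

1. 1.191193, 129.907450
2. -89.226347, 111.879252
3. -88.691107, 44.196433
4. 88.758650, 114.892807
5. -2.988517, -49.117323
6. 82.510423, 35.751333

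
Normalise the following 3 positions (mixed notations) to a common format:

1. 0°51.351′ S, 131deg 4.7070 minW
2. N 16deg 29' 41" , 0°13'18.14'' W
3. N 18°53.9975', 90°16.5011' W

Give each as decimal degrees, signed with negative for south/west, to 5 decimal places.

1. -0.85585, -131.07845
2. 16.49472, -0.22171
3. 18.89996, -90.27502

Point 1:
  Latitude: 51.351′ = 0.855850°; total 0.855850
  hemisphere S, so the sign is −
  λ: 131 + 4.707/60 = 131.078450
  W ⇒ negate
Point 2:
  Latitude: 29′ + 41″ = 29.68333′; 16 + 29.68333/60 = 16.494722
  N → positive
  Longitude: 0 + 13/60 + 18.14/3600 = 0.221706
  W ⇒ negate
Point 3:
  Latitude: 53.9975′ = 0.899958°; total 18.899958
  N → positive
  Lon: 16.5011′ = 0.275018°; total 90.275018
  W ⇒ negate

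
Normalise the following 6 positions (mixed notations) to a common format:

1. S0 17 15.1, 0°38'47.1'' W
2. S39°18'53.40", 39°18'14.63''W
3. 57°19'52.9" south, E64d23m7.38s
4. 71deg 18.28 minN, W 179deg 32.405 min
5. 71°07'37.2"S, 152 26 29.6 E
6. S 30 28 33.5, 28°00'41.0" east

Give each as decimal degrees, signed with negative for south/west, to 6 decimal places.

1. -0.287528, -0.646417
2. -39.314833, -39.304064
3. -57.331361, 64.385383
4. 71.304667, -179.540083
5. -71.127000, 152.441556
6. -30.475972, 28.011389

Point 1:
  Lat: 17′ + 15.1″ = 17.25167′; 0 + 17.25167/60 = 0.2875278
  S → negative
  λ: 38′ + 47.1″ = 38.78500′; 0 + 38.78500/60 = 0.6464167
  W ⇒ negate
Point 2:
  Latitude: 39 + 18/60 + 53.4/3600 = 39.3148333
  S → negative
  Longitude: 39° + 18/60 + 14.63/3600 = 39 + 0.300000 + 0.004064 = 39.3040639
  hemisphere W, so the sign is −
Point 3:
  φ: 57 + 19/60 + 52.9/3600 = 57.3313611
  S ⇒ negate
  λ: 23′ + 7.38″ = 23.12300′; 64 + 23.12300/60 = 64.3853833
  E → positive
Point 4:
  Latitude: 18.28′ = 0.304667°; total 71.3046667
  N → positive
  λ: 32.405′ = 0.540083°; total 179.5400833
  W → negative
Point 5:
  Lat: 7′ + 37.2″ = 7.62000′; 71 + 7.62000/60 = 71.1270000
  S ⇒ negate
  Longitude: 26′ + 29.6″ = 26.49333′; 152 + 26.49333/60 = 152.4415556
  E ⇒ keep positive
Point 6:
  Latitude: 30 + 28/60 + 33.5/3600 = 30.4759722
  hemisphere S, so the sign is −
  λ: 0′ + 41″ = 0.68333′; 28 + 0.68333/60 = 28.0113889
  E ⇒ keep positive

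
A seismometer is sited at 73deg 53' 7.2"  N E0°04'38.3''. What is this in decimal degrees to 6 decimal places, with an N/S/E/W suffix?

Lat: 73 + 53/60 + 7.2/3600 = 73.8853333
Lon: 4′ + 38.3″ = 4.63833′; 0 + 4.63833/60 = 0.0773056

73.885333° N, 0.077306° E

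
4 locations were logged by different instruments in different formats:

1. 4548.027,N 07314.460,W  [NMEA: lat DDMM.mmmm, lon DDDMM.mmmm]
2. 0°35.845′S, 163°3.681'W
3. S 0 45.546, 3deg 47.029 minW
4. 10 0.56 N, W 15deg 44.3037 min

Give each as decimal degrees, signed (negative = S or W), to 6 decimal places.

1. 45.800450, -73.241000
2. -0.597417, -163.061350
3. -0.759100, -3.783817
4. 10.009333, -15.738395

Point 1:
  φ: split at 2 digits → 45° and 48.027′; 45 + 48.027/60 = 45.8004500
  N → positive
  Longitude: degrees = first 3 digits = 73, minutes = 14.46; 73 + 14.46/60 = 73.2410000
  W ⇒ negate
Point 2:
  Lat: 35.845′ = 0.597417°; total 0.5974167
  S → negative
  λ: 3.681′ = 0.061350°; total 163.0613500
  W → negative
Point 3:
  Lat: 45.546′ = 0.759100°; total 0.7591000
  S ⇒ negate
  λ: 3 + 47.029/60 = 3.7838167
  hemisphere W, so the sign is −
Point 4:
  Latitude: 0.56′ = 0.009333°; total 10.0093333
  N → positive
  Lon: 44.3037′ = 0.738395°; total 15.7383950
  hemisphere W, so the sign is −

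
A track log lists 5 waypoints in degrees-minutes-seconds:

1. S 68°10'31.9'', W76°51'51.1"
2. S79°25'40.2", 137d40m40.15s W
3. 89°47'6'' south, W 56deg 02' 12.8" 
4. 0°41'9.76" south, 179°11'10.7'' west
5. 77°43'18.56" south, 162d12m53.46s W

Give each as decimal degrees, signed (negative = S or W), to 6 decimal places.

1. -68.175528, -76.864194
2. -79.427833, -137.677819
3. -89.785000, -56.036889
4. -0.686044, -179.186306
5. -77.721822, -162.214850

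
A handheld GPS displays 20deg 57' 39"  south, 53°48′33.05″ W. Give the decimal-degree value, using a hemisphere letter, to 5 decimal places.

20.96083° S, 53.80918° W

Latitude: 57′ + 39″ = 57.65000′; 20 + 57.65000/60 = 20.960833
Longitude: 53° + 48/60 + 33.05/3600 = 53 + 0.800000 + 0.009181 = 53.809181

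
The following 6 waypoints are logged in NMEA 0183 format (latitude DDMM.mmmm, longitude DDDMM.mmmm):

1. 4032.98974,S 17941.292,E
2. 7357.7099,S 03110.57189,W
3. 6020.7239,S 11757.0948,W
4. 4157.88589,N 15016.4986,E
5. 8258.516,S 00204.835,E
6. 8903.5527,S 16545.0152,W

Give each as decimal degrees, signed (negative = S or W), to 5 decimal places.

Point 1:
  Lat: degrees = first 2 digits = 40, minutes = 32.98974; 40 + 32.98974/60 = 40.549829
  S → negative
  Lon: split at 3 digits → 179° and 41.292′; 179 + 41.292/60 = 179.688200
  E ⇒ keep positive
Point 2:
  φ: degrees = first 2 digits = 73, minutes = 57.7099; 73 + 57.7099/60 = 73.961832
  S → negative
  λ: split at 3 digits → 031° and 10.57189′; 31 + 10.57189/60 = 31.176198
  W → negative
Point 3:
  Lat: degrees = first 2 digits = 60, minutes = 20.7239; 60 + 20.7239/60 = 60.345398
  hemisphere S, so the sign is −
  Longitude: split at 3 digits → 117° and 57.0948′; 117 + 57.0948/60 = 117.951580
  W → negative
Point 4:
  Lat: split at 2 digits → 41° and 57.88589′; 41 + 57.88589/60 = 41.964765
  N ⇒ keep positive
  λ: degrees = first 3 digits = 150, minutes = 16.4986; 150 + 16.4986/60 = 150.274977
  E → positive
Point 5:
  Lat: degrees = first 2 digits = 82, minutes = 58.516; 82 + 58.516/60 = 82.975267
  S ⇒ negate
  Lon: split at 3 digits → 002° and 4.835′; 2 + 4.835/60 = 2.080583
  E → positive
Point 6:
  Lat: degrees = first 2 digits = 89, minutes = 3.5527; 89 + 3.5527/60 = 89.059212
  hemisphere S, so the sign is −
  λ: split at 3 digits → 165° and 45.0152′; 165 + 45.0152/60 = 165.750253
  W → negative

1. -40.54983, 179.68820
2. -73.96183, -31.17620
3. -60.34540, -117.95158
4. 41.96476, 150.27498
5. -82.97527, 2.08058
6. -89.05921, -165.75025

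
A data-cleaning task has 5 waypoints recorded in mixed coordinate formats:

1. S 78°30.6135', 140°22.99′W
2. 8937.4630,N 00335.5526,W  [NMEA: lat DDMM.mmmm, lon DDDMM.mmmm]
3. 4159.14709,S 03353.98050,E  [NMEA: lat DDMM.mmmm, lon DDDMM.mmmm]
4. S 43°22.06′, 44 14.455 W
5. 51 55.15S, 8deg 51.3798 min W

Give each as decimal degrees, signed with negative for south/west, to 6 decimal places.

Point 1:
  Latitude: 30.6135′ = 0.510225°; total 78.5102250
  hemisphere S, so the sign is −
  Lon: 140 + 22.99/60 = 140.3831667
  hemisphere W, so the sign is −
Point 2:
  φ: split at 2 digits → 89° and 37.463′; 89 + 37.463/60 = 89.6243833
  N ⇒ keep positive
  λ: degrees = first 3 digits = 3, minutes = 35.5526; 3 + 35.5526/60 = 3.5925433
  W → negative
Point 3:
  Lat: degrees = first 2 digits = 41, minutes = 59.14709; 41 + 59.14709/60 = 41.9857848
  S → negative
  Lon: split at 3 digits → 033° and 53.9805′; 33 + 53.9805/60 = 33.8996750
  E ⇒ keep positive
Point 4:
  φ: 43 + 22.06/60 = 43.3676667
  S ⇒ negate
  Lon: 14.455′ = 0.240917°; total 44.2409167
  hemisphere W, so the sign is −
Point 5:
  Lat: 51 + 55.15/60 = 51.9191667
  hemisphere S, so the sign is −
  λ: 51.3798′ = 0.856330°; total 8.8563300
  W → negative

1. -78.510225, -140.383167
2. 89.624383, -3.592543
3. -41.985785, 33.899675
4. -43.367667, -44.240917
5. -51.919167, -8.856330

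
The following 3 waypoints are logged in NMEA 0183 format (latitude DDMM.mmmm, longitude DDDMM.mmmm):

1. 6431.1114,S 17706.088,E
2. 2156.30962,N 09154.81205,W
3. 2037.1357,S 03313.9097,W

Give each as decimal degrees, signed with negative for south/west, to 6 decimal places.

1. -64.518523, 177.101467
2. 21.938494, -91.913534
3. -20.618928, -33.231828

Point 1:
  φ: split at 2 digits → 64° and 31.1114′; 64 + 31.1114/60 = 64.5185233
  S → negative
  Lon: degrees = first 3 digits = 177, minutes = 6.088; 177 + 6.088/60 = 177.1014667
  E ⇒ keep positive
Point 2:
  φ: split at 2 digits → 21° and 56.30962′; 21 + 56.30962/60 = 21.9384937
  N ⇒ keep positive
  Lon: split at 3 digits → 091° and 54.81205′; 91 + 54.81205/60 = 91.9135342
  W → negative
Point 3:
  Latitude: degrees = first 2 digits = 20, minutes = 37.1357; 20 + 37.1357/60 = 20.6189283
  hemisphere S, so the sign is −
  λ: degrees = first 3 digits = 33, minutes = 13.9097; 33 + 13.9097/60 = 33.2318283
  W → negative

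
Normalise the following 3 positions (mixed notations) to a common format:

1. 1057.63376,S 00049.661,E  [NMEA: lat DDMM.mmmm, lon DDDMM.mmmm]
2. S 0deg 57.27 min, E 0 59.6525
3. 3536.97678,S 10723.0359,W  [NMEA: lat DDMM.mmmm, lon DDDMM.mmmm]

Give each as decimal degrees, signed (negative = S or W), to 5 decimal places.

Point 1:
  Lat: degrees = first 2 digits = 10, minutes = 57.63376; 10 + 57.63376/60 = 10.960563
  S ⇒ negate
  Longitude: degrees = first 3 digits = 0, minutes = 49.661; 0 + 49.661/60 = 0.827683
  E → positive
Point 2:
  Latitude: 57.27′ = 0.954500°; total 0.954500
  hemisphere S, so the sign is −
  Longitude: 59.6525′ = 0.994208°; total 0.994208
  E ⇒ keep positive
Point 3:
  Lat: split at 2 digits → 35° and 36.97678′; 35 + 36.97678/60 = 35.616280
  S ⇒ negate
  λ: split at 3 digits → 107° and 23.0359′; 107 + 23.0359/60 = 107.383932
  W ⇒ negate

1. -10.96056, 0.82768
2. -0.95450, 0.99421
3. -35.61628, -107.38393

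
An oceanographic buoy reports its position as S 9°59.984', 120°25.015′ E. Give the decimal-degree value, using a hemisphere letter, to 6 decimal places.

9.999733° S, 120.416917° E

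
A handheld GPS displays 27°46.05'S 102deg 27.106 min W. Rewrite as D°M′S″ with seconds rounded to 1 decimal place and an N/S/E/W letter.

27°46′3.0″ S, 102°27′6.4″ W

φ: 46.05000′ → 46′ and 0.05000 × 60 = 3.000″
Longitude: fractional minutes 0.10600 × 60 = 6.360″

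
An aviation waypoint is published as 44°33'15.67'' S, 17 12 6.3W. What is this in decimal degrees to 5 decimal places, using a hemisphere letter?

φ: 44° + 33/60 + 15.67/3600 = 44 + 0.550000 + 0.004353 = 44.554353
λ: 17 + 12/60 + 6.3/3600 = 17.201750

44.55435° S, 17.20175° W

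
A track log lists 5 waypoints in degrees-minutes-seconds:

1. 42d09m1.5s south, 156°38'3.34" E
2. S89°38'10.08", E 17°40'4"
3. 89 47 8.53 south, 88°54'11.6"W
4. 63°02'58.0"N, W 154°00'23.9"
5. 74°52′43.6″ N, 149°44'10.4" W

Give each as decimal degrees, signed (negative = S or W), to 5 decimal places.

1. -42.15042, 156.63426
2. -89.63613, 17.66778
3. -89.78570, -88.90322
4. 63.04944, -154.00664
5. 74.87878, -149.73622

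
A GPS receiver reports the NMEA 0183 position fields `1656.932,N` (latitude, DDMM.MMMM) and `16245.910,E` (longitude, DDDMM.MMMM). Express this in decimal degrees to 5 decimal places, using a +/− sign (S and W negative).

16.94887, 162.76517

Lat: split at 2 digits → 16° and 56.932′; 16 + 56.932/60 = 16.948867
N → positive
Lon: degrees = first 3 digits = 162, minutes = 45.91; 162 + 45.91/60 = 162.765167
E ⇒ keep positive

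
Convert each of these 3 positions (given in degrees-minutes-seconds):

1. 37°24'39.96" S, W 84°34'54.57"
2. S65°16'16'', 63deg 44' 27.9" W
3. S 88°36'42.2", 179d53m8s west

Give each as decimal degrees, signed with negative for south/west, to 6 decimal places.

1. -37.411100, -84.581825
2. -65.271111, -63.741083
3. -88.611722, -179.885556

Point 1:
  Lat: 37 + 24/60 + 39.96/3600 = 37.4111000
  hemisphere S, so the sign is −
  Lon: 84° + 34/60 + 54.57/3600 = 84 + 0.566667 + 0.015158 = 84.5818250
  W → negative
Point 2:
  φ: 16′ + 16″ = 16.26667′; 65 + 16.26667/60 = 65.2711111
  hemisphere S, so the sign is −
  λ: 44′ + 27.9″ = 44.46500′; 63 + 44.46500/60 = 63.7410833
  W ⇒ negate
Point 3:
  φ: 88° + 36/60 + 42.2/3600 = 88 + 0.600000 + 0.011722 = 88.6117222
  S → negative
  Lon: 53′ + 8″ = 53.13333′; 179 + 53.13333/60 = 179.8855556
  W → negative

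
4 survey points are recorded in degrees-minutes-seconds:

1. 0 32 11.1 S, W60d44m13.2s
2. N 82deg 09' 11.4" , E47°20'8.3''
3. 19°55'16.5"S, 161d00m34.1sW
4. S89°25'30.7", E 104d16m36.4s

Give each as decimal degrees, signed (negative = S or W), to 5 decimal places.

1. -0.53642, -60.73700
2. 82.15317, 47.33564
3. -19.92125, -161.00947
4. -89.42519, 104.27678

Point 1:
  φ: 32′ + 11.1″ = 32.18500′; 0 + 32.18500/60 = 0.536417
  S → negative
  Longitude: 60° + 44/60 + 13.2/3600 = 60 + 0.733333 + 0.003667 = 60.737000
  hemisphere W, so the sign is −
Point 2:
  φ: 82° + 9/60 + 11.4/3600 = 82 + 0.150000 + 0.003167 = 82.153167
  N → positive
  Longitude: 47 + 20/60 + 8.3/3600 = 47.335639
  E → positive
Point 3:
  Lat: 55′ + 16.5″ = 55.27500′; 19 + 55.27500/60 = 19.921250
  hemisphere S, so the sign is −
  Lon: 161 + 0/60 + 34.1/3600 = 161.009472
  W ⇒ negate
Point 4:
  Latitude: 89° + 25/60 + 30.7/3600 = 89 + 0.416667 + 0.008528 = 89.425194
  S → negative
  λ: 16′ + 36.4″ = 16.60667′; 104 + 16.60667/60 = 104.276778
  E ⇒ keep positive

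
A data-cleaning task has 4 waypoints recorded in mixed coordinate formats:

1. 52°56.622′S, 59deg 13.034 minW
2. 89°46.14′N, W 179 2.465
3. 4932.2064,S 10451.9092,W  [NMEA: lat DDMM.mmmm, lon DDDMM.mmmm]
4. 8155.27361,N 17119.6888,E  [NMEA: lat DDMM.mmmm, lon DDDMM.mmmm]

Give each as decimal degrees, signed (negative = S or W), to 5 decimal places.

1. -52.94370, -59.21723
2. 89.76900, -179.04108
3. -49.53677, -104.86515
4. 81.92123, 171.32815

Point 1:
  φ: 52 + 56.622/60 = 52.943700
  hemisphere S, so the sign is −
  Longitude: 13.034′ = 0.217233°; total 59.217233
  W → negative
Point 2:
  Latitude: 89 + 46.14/60 = 89.769000
  N → positive
  Lon: 2.465′ = 0.041083°; total 179.041083
  W → negative
Point 3:
  Latitude: degrees = first 2 digits = 49, minutes = 32.2064; 49 + 32.2064/60 = 49.536773
  hemisphere S, so the sign is −
  Longitude: split at 3 digits → 104° and 51.9092′; 104 + 51.9092/60 = 104.865153
  W ⇒ negate
Point 4:
  Lat: degrees = first 2 digits = 81, minutes = 55.27361; 81 + 55.27361/60 = 81.921227
  N ⇒ keep positive
  Longitude: degrees = first 3 digits = 171, minutes = 19.6888; 171 + 19.6888/60 = 171.328147
  E → positive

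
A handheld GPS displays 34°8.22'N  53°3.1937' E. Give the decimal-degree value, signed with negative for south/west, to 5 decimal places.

34.13700, 53.05323

Lat: 8.22′ = 0.137000°; total 34.137000
N → positive
λ: 53 + 3.1937/60 = 53.053228
E ⇒ keep positive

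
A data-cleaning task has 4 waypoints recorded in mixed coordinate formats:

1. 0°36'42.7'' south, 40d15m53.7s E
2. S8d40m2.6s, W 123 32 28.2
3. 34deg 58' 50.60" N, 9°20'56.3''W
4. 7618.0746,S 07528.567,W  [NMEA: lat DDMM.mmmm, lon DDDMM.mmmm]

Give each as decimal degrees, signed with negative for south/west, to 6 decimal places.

1. -0.611861, 40.264917
2. -8.667389, -123.541167
3. 34.980722, -9.348972
4. -76.301243, -75.476117

Point 1:
  φ: 36′ + 42.7″ = 36.71167′; 0 + 36.71167/60 = 0.6118611
  S → negative
  Longitude: 15′ + 53.7″ = 15.89500′; 40 + 15.89500/60 = 40.2649167
  E ⇒ keep positive
Point 2:
  Lat: 8° + 40/60 + 2.6/3600 = 8 + 0.666667 + 0.000722 = 8.6673889
  hemisphere S, so the sign is −
  Longitude: 123° + 32/60 + 28.2/3600 = 123 + 0.533333 + 0.007833 = 123.5411667
  W → negative
Point 3:
  Lat: 34° + 58/60 + 50.6/3600 = 34 + 0.966667 + 0.014056 = 34.9807222
  N ⇒ keep positive
  Lon: 20′ + 56.3″ = 20.93833′; 9 + 20.93833/60 = 9.3489722
  hemisphere W, so the sign is −
Point 4:
  Lat: degrees = first 2 digits = 76, minutes = 18.0746; 76 + 18.0746/60 = 76.3012433
  S ⇒ negate
  λ: split at 3 digits → 075° and 28.567′; 75 + 28.567/60 = 75.4761167
  W ⇒ negate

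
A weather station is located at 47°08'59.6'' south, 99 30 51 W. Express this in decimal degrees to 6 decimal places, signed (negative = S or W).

Latitude: 47 + 8/60 + 59.6/3600 = 47.1498889
S ⇒ negate
Longitude: 30′ + 51″ = 30.85000′; 99 + 30.85000/60 = 99.5141667
W → negative

-47.149889, -99.514167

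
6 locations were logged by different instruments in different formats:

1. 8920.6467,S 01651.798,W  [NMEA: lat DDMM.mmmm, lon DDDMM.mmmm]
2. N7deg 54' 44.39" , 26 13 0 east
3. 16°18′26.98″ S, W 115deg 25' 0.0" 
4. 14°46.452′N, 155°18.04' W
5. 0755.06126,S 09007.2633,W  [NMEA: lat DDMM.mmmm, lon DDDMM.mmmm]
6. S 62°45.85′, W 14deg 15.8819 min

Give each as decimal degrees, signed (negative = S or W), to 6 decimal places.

Point 1:
  φ: degrees = first 2 digits = 89, minutes = 20.6467; 89 + 20.6467/60 = 89.3441117
  S ⇒ negate
  λ: degrees = first 3 digits = 16, minutes = 51.798; 16 + 51.798/60 = 16.8633000
  W ⇒ negate
Point 2:
  Latitude: 7 + 54/60 + 44.39/3600 = 7.9123306
  N ⇒ keep positive
  λ: 26 + 13/60 + 0/3600 = 26.2166667
  E → positive
Point 3:
  φ: 16 + 18/60 + 26.98/3600 = 16.3074944
  S ⇒ negate
  Longitude: 115° + 25/60 + 0/3600 = 115 + 0.416667 + 0.000000 = 115.4166667
  W ⇒ negate
Point 4:
  Lat: 14 + 46.452/60 = 14.7742000
  N ⇒ keep positive
  Longitude: 18.04′ = 0.300667°; total 155.3006667
  W → negative
Point 5:
  Latitude: split at 2 digits → 07° and 55.06126′; 7 + 55.06126/60 = 7.9176877
  S → negative
  λ: degrees = first 3 digits = 90, minutes = 7.2633; 90 + 7.2633/60 = 90.1210550
  W ⇒ negate
Point 6:
  Latitude: 45.85′ = 0.764167°; total 62.7641667
  S → negative
  Longitude: 15.8819′ = 0.264698°; total 14.2646983
  W ⇒ negate

1. -89.344112, -16.863300
2. 7.912331, 26.216667
3. -16.307494, -115.416667
4. 14.774200, -155.300667
5. -7.917688, -90.121055
6. -62.764167, -14.264698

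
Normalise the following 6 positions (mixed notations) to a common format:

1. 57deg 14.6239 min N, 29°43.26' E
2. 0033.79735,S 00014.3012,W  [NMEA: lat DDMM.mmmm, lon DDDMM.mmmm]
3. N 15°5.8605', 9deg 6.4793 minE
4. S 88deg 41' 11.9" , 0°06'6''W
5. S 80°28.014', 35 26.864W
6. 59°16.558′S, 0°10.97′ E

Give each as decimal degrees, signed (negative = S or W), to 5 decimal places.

1. 57.24373, 29.72100
2. -0.56329, -0.23835
3. 15.09768, 9.10799
4. -88.68664, -0.10167
5. -80.46690, -35.44773
6. -59.27597, 0.18283

Point 1:
  φ: 14.6239′ = 0.243732°; total 57.243732
  N ⇒ keep positive
  λ: 43.26′ = 0.721000°; total 29.721000
  E ⇒ keep positive
Point 2:
  Lat: degrees = first 2 digits = 0, minutes = 33.79735; 0 + 33.79735/60 = 0.563289
  hemisphere S, so the sign is −
  Lon: split at 3 digits → 000° and 14.3012′; 0 + 14.3012/60 = 0.238353
  W ⇒ negate
Point 3:
  φ: 5.8605′ = 0.097675°; total 15.097675
  N → positive
  λ: 9 + 6.4793/60 = 9.107988
  E ⇒ keep positive
Point 4:
  Latitude: 88° + 41/60 + 11.9/3600 = 88 + 0.683333 + 0.003306 = 88.686639
  S → negative
  Lon: 0 + 6/60 + 6/3600 = 0.101667
  W ⇒ negate
Point 5:
  φ: 28.014′ = 0.466900°; total 80.466900
  hemisphere S, so the sign is −
  λ: 26.864′ = 0.447733°; total 35.447733
  hemisphere W, so the sign is −
Point 6:
  φ: 16.558′ = 0.275967°; total 59.275967
  hemisphere S, so the sign is −
  Longitude: 10.97′ = 0.182833°; total 0.182833
  E ⇒ keep positive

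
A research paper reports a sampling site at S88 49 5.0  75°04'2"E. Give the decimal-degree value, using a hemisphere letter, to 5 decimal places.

Lat: 49′ + 5″ = 49.08333′; 88 + 49.08333/60 = 88.818056
λ: 75° + 4/60 + 2/3600 = 75 + 0.066667 + 0.000556 = 75.067222

88.81806° S, 75.06722° E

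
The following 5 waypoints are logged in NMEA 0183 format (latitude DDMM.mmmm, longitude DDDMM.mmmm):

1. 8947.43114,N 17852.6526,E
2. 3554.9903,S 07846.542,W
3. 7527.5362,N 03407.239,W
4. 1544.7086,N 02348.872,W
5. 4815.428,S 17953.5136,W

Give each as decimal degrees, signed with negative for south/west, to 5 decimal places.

1. 89.79052, 178.87754
2. -35.91651, -78.77570
3. 75.45894, -34.12065
4. 15.74514, -23.81453
5. -48.25713, -179.89189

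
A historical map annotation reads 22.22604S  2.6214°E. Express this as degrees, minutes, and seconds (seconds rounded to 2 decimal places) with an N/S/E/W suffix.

22°13′33.74″ S, 2°37′17.04″ E

Latitude: 0.226040° → 13.56240′; 0.56240 × 60 = 33.7440″
λ: whole degrees 2; 37.28400′ → 37′ and 17.0400″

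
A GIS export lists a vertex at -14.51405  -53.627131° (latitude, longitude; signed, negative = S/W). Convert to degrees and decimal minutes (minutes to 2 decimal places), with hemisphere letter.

14° 30.84′ S, 53° 37.63′ W

Latitude is negative → S; |value| = 14.514050
Lat: minutes = (14.514050 − 14) × 60 = 30.8430
Longitude is negative → W; |value| = 53.627131
Longitude: 53° + 0.627131 × 60 = 53° 37.6279′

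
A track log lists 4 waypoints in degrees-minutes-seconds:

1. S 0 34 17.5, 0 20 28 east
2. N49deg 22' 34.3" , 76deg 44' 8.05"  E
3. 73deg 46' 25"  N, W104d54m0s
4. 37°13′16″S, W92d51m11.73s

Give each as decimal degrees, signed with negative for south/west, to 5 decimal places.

Point 1:
  Lat: 0 + 34/60 + 17.5/3600 = 0.571528
  S ⇒ negate
  λ: 20′ + 28″ = 20.46667′; 0 + 20.46667/60 = 0.341111
  E → positive
Point 2:
  φ: 22′ + 34.3″ = 22.57167′; 49 + 22.57167/60 = 49.376194
  N ⇒ keep positive
  Lon: 76 + 44/60 + 8.05/3600 = 76.735569
  E → positive
Point 3:
  φ: 73° + 46/60 + 25/3600 = 73 + 0.766667 + 0.006944 = 73.773611
  N → positive
  Longitude: 104 + 54/60 + 0/3600 = 104.900000
  hemisphere W, so the sign is −
Point 4:
  Latitude: 13′ + 16″ = 13.26667′; 37 + 13.26667/60 = 37.221111
  S ⇒ negate
  λ: 92 + 51/60 + 11.73/3600 = 92.853258
  W → negative

1. -0.57153, 0.34111
2. 49.37619, 76.73557
3. 73.77361, -104.90000
4. -37.22111, -92.85326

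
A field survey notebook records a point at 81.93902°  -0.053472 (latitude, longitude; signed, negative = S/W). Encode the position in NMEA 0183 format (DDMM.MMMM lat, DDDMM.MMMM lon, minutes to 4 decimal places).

8156.3412,N / 00003.2083,W

φ: minutes = (81.939020 − 81) × 60 = 56.341200
Longitude is negative → W; |value| = 0.053472
λ: 0° + 0.053472 × 60 = 0° 3.208320′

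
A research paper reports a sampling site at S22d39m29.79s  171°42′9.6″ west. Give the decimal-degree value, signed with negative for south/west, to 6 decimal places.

-22.658275, -171.702667

φ: 22 + 39/60 + 29.79/3600 = 22.6582750
S ⇒ negate
λ: 171° + 42/60 + 9.6/3600 = 171 + 0.700000 + 0.002667 = 171.7026667
W ⇒ negate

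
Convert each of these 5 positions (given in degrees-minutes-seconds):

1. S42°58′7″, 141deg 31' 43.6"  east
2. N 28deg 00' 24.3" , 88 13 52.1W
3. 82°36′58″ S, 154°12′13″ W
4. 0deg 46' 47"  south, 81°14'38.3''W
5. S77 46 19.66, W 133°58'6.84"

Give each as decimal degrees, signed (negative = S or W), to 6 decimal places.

1. -42.968611, 141.528778
2. 28.006750, -88.231139
3. -82.616111, -154.203611
4. -0.779722, -81.243972
5. -77.772128, -133.968567

Point 1:
  φ: 42° + 58/60 + 7/3600 = 42 + 0.966667 + 0.001944 = 42.9686111
  S → negative
  Lon: 31′ + 43.6″ = 31.72667′; 141 + 31.72667/60 = 141.5287778
  E ⇒ keep positive
Point 2:
  Lat: 0′ + 24.3″ = 0.40500′; 28 + 0.40500/60 = 28.0067500
  N ⇒ keep positive
  λ: 13′ + 52.1″ = 13.86833′; 88 + 13.86833/60 = 88.2311389
  W → negative
Point 3:
  Lat: 82° + 36/60 + 58/3600 = 82 + 0.600000 + 0.016111 = 82.6161111
  S ⇒ negate
  Lon: 154 + 12/60 + 13/3600 = 154.2036111
  W → negative
Point 4:
  φ: 46′ + 47″ = 46.78333′; 0 + 46.78333/60 = 0.7797222
  hemisphere S, so the sign is −
  Lon: 14′ + 38.3″ = 14.63833′; 81 + 14.63833/60 = 81.2439722
  W ⇒ negate
Point 5:
  Lat: 77 + 46/60 + 19.66/3600 = 77.7721278
  hemisphere S, so the sign is −
  λ: 58′ + 6.84″ = 58.11400′; 133 + 58.11400/60 = 133.9685667
  W ⇒ negate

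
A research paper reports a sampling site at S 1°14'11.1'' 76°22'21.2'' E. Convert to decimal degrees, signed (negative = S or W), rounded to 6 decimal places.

-1.236417, 76.372556

Lat: 14′ + 11.1″ = 14.18500′; 1 + 14.18500/60 = 1.2364167
hemisphere S, so the sign is −
Lon: 22′ + 21.2″ = 22.35333′; 76 + 22.35333/60 = 76.3725556
E → positive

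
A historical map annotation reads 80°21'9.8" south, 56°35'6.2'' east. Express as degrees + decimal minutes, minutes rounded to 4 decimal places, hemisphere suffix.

80° 21.1633′ S, 56° 35.1033′ E

Latitude: 21 + 9.8/60 = 21.163333′
Longitude: 35 + 6.2/60 = 35.103333′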